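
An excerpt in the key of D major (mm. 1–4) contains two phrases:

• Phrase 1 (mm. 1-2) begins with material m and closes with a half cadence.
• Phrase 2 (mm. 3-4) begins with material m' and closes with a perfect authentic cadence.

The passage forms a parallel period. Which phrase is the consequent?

The phrase ending with the weaker cadence (half cadence) is the antecedent; the one ending more conclusively (perfect authentic cadence) is the consequent. The consequent is phrase 2.

phrase 2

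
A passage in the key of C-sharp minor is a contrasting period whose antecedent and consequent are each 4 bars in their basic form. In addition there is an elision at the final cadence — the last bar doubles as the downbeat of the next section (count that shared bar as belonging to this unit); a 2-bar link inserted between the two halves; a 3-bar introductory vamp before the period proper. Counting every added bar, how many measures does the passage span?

Basic contrasting period: 4 + 4 = 8 bars.
8 (basic form) + 2 (link) + 3 (introduction) = 13.
The elision shares a bar with the next section but does not change this unit's count.

13 measures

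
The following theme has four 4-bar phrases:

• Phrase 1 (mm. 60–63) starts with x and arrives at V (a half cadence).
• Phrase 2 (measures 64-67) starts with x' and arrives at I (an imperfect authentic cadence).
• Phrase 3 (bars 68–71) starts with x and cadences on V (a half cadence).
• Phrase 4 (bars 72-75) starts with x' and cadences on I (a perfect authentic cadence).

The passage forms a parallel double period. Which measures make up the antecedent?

In a double period the first pair of phrases (ending imperfect authentic cadence) is the large antecedent and the second pair (ending perfect authentic cadence) is the large consequent; the antecedent is measures 60–67.

measures 60–67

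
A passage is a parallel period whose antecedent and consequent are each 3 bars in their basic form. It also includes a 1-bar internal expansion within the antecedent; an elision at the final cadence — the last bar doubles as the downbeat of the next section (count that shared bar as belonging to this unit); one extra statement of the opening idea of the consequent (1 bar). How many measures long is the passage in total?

Basic parallel period: 3 + 3 = 6 bars.
6 (basic form) + 1 (internal expansion) + 1 (extra statement) = 8.
The elision shares a bar with the next section but does not change this unit's count.

8 measures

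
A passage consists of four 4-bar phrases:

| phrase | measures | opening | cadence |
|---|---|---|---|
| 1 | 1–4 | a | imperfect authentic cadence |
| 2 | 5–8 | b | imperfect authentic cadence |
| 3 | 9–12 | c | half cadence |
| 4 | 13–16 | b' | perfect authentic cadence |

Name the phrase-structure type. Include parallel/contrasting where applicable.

contrasting double period

Four phrases in two halves: the first half (mm. 1-8) ends with an imperfect authentic cadence, the second (bars 9–16) with a perfect authentic cadence — a large antecedent–consequent pair, i.e. a double period.
Phrase 3 begins with different material from phrase 1, making it contrasting.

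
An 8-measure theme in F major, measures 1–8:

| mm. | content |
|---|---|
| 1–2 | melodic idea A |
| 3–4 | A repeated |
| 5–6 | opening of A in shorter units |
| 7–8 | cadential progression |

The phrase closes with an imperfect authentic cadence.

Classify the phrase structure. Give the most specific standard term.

sentence

Basic idea (mm. 1-2) + its repetition (mm. 3–4) form the presentation; fragmentation and cadence (measures 5–8) form the continuation — the 8-bar whole is a sentence.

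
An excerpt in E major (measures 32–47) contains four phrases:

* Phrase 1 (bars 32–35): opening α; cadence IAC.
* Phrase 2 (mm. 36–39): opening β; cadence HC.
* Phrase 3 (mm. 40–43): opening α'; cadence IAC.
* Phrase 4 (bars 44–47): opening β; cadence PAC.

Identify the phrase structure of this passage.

Four phrases in two halves: the first half (mm. 32–39) ends with a half cadence, the second (bars 40–47) with a perfect authentic cadence — a large antecedent–consequent pair, i.e. a double period.
Phrase 3 begins with the same material as phrase 1, making it parallel.

parallel double period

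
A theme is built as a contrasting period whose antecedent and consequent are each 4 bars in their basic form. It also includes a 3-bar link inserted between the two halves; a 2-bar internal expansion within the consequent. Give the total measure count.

13 measures

Basic contrasting period: 4 + 4 = 8 bars.
8 (basic form) + 3 (link) + 2 (internal expansion) = 13.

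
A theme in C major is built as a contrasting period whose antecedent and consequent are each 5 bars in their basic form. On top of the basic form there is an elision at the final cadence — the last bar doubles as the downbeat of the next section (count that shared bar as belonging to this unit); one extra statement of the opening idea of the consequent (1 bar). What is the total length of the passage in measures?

11 measures

Basic contrasting period: 5 + 5 = 10 bars.
10 (basic form) + 1 (extra statement) = 11.
The elision shares a bar with the next section but does not change this unit's count.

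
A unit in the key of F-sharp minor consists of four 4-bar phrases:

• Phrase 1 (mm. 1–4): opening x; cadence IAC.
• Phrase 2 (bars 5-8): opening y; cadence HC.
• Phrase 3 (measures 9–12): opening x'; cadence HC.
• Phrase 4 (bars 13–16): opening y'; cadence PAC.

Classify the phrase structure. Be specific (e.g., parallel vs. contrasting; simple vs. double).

parallel double period

Four phrases in two halves: the first half (measures 1-8) ends with a half cadence, the second (mm. 9–16) with a perfect authentic cadence — a large antecedent–consequent pair, i.e. a double period.
Phrase 3 begins with the same material as phrase 1, making it parallel.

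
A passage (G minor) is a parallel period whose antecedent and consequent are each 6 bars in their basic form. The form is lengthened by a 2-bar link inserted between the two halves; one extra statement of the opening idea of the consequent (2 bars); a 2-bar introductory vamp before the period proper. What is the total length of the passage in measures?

Basic parallel period: 6 + 6 = 12 bars.
12 (basic form) + 2 (link) + 2 (extra statement) + 2 (introduction) = 18.

18 measures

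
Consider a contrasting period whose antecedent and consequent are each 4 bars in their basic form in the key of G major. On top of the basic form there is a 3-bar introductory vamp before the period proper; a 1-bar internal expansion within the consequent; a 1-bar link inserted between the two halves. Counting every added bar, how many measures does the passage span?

Basic contrasting period: 4 + 4 = 8 bars.
8 (basic form) + 3 (introduction) + 1 (internal expansion) + 1 (link) = 13.

13 measures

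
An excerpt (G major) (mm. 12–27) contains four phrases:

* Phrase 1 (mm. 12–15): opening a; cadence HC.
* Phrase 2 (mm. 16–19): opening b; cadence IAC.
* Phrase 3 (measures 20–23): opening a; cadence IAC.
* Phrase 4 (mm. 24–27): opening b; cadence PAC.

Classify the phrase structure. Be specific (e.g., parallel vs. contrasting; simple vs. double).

Four phrases in two halves: the first half (mm. 12–19) ends with an imperfect authentic cadence, the second (mm. 20-27) with a perfect authentic cadence — a large antecedent–consequent pair, i.e. a double period.
Phrase 3 begins with the same material as phrase 1, making it parallel.

parallel double period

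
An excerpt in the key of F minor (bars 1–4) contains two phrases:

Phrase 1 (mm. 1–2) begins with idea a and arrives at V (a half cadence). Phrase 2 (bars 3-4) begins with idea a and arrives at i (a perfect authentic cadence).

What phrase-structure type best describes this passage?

Phrase 1 ends with a half cadence (weaker) and phrase 2 with a perfect authentic cadence (stronger): antecedent + consequent = a period.
The two phrases open with the same material (a / a), so the period is parallel.

parallel period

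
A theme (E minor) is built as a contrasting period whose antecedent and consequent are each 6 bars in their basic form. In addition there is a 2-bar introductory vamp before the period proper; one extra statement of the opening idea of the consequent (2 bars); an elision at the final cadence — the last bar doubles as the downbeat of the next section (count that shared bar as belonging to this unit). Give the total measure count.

Basic contrasting period: 6 + 6 = 12 bars.
12 (basic form) + 2 (introduction) + 2 (extra statement) = 16.
The elision shares a bar with the next section but does not change this unit's count.

16 measures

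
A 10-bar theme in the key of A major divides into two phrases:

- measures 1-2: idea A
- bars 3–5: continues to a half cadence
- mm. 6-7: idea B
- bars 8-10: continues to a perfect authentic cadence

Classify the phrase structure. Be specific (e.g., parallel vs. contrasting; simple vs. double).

contrasting period

Phrase 1 ends with a half cadence (weaker) and phrase 2 with a perfect authentic cadence (stronger): antecedent + consequent = a period.
The two phrases open with different material (A / B), so the period is contrasting.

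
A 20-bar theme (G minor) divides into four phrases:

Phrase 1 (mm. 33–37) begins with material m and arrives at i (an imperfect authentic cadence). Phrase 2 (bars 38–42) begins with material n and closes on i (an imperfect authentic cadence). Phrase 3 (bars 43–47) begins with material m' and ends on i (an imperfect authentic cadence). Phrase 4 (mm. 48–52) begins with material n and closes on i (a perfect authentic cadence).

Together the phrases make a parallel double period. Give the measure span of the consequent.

In a double period the first pair of phrases (ending imperfect authentic cadence) is the large antecedent and the second pair (ending perfect authentic cadence) is the large consequent; the consequent is measures 43–52.

measures 43–52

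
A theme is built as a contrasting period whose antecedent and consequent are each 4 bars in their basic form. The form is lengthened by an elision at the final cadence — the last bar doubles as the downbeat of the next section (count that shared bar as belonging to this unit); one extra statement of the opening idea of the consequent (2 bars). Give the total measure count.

Basic contrasting period: 4 + 4 = 8 bars.
8 (basic form) + 2 (extra statement) = 10.
The elision shares a bar with the next section but does not change this unit's count.

10 measures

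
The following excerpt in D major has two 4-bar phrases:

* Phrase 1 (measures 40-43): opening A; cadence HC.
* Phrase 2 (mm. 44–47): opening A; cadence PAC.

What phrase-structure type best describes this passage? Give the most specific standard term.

parallel period

Phrase 1 ends with a half cadence (weaker) and phrase 2 with a perfect authentic cadence (stronger): antecedent + consequent = a period.
The two phrases open with the same material (A / A), so the period is parallel.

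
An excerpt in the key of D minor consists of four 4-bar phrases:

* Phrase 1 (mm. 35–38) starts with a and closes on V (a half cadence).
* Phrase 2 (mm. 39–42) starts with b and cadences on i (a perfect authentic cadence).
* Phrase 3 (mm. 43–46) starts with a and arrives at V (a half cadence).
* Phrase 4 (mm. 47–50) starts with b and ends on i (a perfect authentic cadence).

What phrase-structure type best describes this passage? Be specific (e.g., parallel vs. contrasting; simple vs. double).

The cadence pattern HC–PAC–HC–PAC is weak–strong twice, and phrases 3–4 restate phrases 1–2: a period heard twice, not a double period (which would end weakly at phrase 2).

repeated period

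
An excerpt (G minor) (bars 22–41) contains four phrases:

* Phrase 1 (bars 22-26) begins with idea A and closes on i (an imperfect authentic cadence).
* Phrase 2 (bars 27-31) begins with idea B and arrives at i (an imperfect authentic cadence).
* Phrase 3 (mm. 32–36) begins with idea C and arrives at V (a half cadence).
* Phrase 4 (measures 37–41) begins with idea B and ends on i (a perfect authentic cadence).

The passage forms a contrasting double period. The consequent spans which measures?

measures 32–41

In a double period the four phrases pair into a large antecedent (phrases 1–2, ending imperfect authentic cadence) and a large consequent (phrases 3–4, ending perfect authentic cadence). The consequent spans mm. 32–41.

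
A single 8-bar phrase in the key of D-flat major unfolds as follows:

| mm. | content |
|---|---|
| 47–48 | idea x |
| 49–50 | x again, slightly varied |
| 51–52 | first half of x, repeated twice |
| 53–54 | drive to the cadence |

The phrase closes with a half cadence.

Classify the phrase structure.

sentence

Basic idea (mm. 47–48) + its repetition (mm. 49–50) form the presentation; fragmentation and cadence (mm. 51–54) form the continuation — the 8-bar whole is a sentence.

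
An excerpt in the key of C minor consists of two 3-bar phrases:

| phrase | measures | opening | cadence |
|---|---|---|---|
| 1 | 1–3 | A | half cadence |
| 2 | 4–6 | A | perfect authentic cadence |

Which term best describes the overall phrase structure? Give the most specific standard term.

parallel period

Phrase 1 ends with a half cadence (weaker) and phrase 2 with a perfect authentic cadence (stronger): antecedent + consequent = a period.
The two phrases open with the same material (A / A), so the period is parallel.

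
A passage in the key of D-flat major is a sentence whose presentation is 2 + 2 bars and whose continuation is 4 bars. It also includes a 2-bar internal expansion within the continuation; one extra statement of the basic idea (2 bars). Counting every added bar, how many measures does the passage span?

Basic sentence: 2 + 2 + 4 = 8 bars.
8 (basic form) + 2 (internal expansion) + 2 (extra statement) = 12.

12 measures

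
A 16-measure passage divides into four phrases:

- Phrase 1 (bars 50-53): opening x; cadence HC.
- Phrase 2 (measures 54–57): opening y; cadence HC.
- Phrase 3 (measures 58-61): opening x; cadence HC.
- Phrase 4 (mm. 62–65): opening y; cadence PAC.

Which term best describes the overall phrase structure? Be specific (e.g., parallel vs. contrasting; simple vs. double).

parallel double period

Four phrases in two halves: the first half (measures 50–57) ends with a half cadence, the second (mm. 58–65) with a perfect authentic cadence — a large antecedent–consequent pair, i.e. a double period.
Phrase 3 begins with the same material as phrase 1, making it parallel.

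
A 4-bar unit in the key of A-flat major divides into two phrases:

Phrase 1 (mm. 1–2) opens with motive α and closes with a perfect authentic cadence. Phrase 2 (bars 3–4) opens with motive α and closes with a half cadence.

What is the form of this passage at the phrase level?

The second phrase closes with a half cadence, which is not stronger than the first phrase's perfect authentic cadence; without a weak→strong cadential pair there is no antecedent–consequent relationship, so this is a phrase group rather than a period.

phrase group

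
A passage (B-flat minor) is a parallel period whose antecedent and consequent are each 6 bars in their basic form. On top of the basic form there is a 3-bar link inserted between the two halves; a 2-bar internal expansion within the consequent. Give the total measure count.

Basic parallel period: 6 + 6 = 12 bars.
12 (basic form) + 3 (link) + 2 (internal expansion) = 17.

17 measures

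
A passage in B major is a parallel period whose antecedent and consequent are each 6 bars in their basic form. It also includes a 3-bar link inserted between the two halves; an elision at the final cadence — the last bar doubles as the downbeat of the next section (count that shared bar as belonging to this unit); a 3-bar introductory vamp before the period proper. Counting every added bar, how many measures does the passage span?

18 measures

Basic parallel period: 6 + 6 = 12 bars.
12 (basic form) + 3 (link) + 3 (introduction) = 18.
The elision shares a bar with the next section but does not change this unit's count.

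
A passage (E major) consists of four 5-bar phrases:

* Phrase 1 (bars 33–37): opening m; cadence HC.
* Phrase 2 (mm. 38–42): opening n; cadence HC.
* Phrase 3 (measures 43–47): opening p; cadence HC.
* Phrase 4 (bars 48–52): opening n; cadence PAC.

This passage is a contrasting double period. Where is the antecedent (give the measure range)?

measures 33–42

In a double period the four phrases pair into a large antecedent (phrases 1–2, ending half cadence) and a large consequent (phrases 3–4, ending perfect authentic cadence). The antecedent spans mm. 33-42.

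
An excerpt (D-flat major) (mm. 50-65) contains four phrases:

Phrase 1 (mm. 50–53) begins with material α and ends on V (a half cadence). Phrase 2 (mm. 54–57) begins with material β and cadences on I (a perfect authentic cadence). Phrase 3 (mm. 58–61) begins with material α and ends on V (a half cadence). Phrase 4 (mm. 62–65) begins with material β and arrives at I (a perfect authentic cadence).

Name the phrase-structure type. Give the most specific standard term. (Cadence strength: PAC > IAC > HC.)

The cadence pattern HC–PAC–HC–PAC is weak–strong twice, and phrases 3–4 restate phrases 1–2: a period heard twice, not a double period (which would end weakly at phrase 2).

repeated period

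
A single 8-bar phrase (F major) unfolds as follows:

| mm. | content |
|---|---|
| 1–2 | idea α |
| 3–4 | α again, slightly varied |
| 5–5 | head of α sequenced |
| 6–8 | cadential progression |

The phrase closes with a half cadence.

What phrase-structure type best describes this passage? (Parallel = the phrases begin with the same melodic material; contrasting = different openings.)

Basic idea (bars 1–2) + its repetition (measures 3–4) form the presentation; fragmentation and cadence (bars 5-8) form the continuation — the 8-bar whole is a sentence.

sentence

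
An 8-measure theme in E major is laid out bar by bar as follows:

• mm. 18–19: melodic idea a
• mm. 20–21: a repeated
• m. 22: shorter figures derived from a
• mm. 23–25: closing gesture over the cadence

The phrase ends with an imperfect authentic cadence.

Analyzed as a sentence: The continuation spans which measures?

measures 22–25

After the presentation (measures 18–21), the continuation covers the fragmentation through the cadence: mm. 22–25.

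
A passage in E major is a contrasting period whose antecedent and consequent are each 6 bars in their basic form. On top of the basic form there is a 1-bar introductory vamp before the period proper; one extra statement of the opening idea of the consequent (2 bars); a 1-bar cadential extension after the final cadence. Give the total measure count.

16 measures

Basic contrasting period: 6 + 6 = 12 bars.
12 (basic form) + 1 (introduction) + 2 (extra statement) + 1 (cadential extension) = 16.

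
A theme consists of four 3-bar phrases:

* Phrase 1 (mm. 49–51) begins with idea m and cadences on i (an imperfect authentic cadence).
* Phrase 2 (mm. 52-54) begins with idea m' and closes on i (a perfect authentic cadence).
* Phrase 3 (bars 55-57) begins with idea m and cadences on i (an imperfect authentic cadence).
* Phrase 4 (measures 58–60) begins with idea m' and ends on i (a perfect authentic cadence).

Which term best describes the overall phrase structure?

The cadence pattern IAC–PAC–IAC–PAC is weak–strong twice, and phrases 3–4 restate phrases 1–2: a period heard twice, not a double period (which would end weakly at phrase 2).

repeated period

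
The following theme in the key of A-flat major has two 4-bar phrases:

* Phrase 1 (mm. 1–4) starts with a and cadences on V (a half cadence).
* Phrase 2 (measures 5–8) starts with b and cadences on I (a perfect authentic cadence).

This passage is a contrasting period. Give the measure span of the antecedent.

measures 1–4

The antecedent is the phrase ending with the weaker cadence (half cadence, phrase 1) and the consequent the one ending more conclusively (perfect authentic cadence, phrase 2); the antecedent is mm. 1–4.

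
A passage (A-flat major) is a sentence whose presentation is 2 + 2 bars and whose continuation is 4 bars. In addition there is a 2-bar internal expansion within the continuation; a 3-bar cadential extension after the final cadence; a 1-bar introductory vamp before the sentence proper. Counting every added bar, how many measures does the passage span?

Basic sentence: 2 + 2 + 4 = 8 bars.
8 (basic form) + 2 (internal expansion) + 3 (cadential extension) + 1 (introduction) = 14.

14 measures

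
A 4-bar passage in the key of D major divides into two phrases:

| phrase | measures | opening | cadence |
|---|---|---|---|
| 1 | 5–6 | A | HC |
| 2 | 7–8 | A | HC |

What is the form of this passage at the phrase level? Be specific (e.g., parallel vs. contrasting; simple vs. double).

repeated phrase

Both phrases have the same opening (A) and the same cadence (half cadence): the second is a restatement, not a consequent, so this is a repeated phrase rather than a period.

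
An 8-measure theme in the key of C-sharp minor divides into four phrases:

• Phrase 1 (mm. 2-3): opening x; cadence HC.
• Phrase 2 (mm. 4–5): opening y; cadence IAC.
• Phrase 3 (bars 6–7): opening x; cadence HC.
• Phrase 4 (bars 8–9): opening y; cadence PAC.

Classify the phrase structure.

Four phrases in two halves: the first half (mm. 2-5) ends with an imperfect authentic cadence, the second (mm. 6–9) with a perfect authentic cadence — a large antecedent–consequent pair, i.e. a double period.
Phrase 3 begins with the same material as phrase 1, making it parallel.

parallel double period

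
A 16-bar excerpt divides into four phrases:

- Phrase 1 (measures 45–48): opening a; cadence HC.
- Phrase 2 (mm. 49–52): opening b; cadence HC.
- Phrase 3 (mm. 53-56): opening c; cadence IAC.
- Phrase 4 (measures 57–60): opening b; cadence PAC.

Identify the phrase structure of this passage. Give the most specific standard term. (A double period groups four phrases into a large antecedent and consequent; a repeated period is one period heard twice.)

contrasting double period

Four phrases in two halves: the first half (mm. 45-52) ends with a half cadence, the second (measures 53–60) with a perfect authentic cadence — a large antecedent–consequent pair, i.e. a double period.
Phrase 3 begins with different material from phrase 1, making it contrasting.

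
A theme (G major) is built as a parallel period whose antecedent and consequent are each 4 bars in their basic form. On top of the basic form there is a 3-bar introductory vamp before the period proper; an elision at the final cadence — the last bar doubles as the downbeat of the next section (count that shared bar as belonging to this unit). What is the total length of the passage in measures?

Basic parallel period: 4 + 4 = 8 bars.
8 (basic form) + 3 (introduction) = 11.
The elision shares a bar with the next section but does not change this unit's count.

11 measures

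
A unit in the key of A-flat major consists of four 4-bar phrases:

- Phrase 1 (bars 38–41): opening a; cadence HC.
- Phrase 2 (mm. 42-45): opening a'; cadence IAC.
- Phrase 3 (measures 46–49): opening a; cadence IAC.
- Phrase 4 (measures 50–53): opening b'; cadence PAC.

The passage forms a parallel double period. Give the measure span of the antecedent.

measures 38–45

In a double period the four phrases pair into a large antecedent (phrases 1–2, ending imperfect authentic cadence) and a large consequent (phrases 3–4, ending perfect authentic cadence). The antecedent spans bars 38–45.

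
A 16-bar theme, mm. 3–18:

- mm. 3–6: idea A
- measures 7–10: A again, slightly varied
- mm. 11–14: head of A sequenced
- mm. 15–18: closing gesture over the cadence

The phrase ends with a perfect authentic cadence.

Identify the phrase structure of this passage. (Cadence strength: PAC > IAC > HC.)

Basic idea (bars 3–6) + its repetition (measures 7–10) form the presentation; fragmentation and cadence (mm. 11–18) form the continuation — the 16-bar whole is a sentence.

sentence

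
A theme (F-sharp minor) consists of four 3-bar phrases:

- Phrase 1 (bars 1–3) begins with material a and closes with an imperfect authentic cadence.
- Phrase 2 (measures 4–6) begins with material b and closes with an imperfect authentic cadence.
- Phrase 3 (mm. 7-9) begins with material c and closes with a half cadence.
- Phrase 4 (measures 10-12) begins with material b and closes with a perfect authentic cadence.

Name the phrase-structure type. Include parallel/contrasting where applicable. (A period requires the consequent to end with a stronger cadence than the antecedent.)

contrasting double period

Four phrases in two halves: the first half (mm. 1–6) ends with an imperfect authentic cadence, the second (mm. 7–12) with a perfect authentic cadence — a large antecedent–consequent pair, i.e. a double period.
Phrase 3 begins with different material from phrase 1, making it contrasting.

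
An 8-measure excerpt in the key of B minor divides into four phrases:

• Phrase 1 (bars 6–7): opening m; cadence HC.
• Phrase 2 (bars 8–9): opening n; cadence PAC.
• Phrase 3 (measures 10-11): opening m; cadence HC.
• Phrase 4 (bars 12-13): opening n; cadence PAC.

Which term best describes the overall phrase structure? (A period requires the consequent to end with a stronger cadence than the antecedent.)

repeated period

The cadence pattern HC–PAC–HC–PAC is weak–strong twice, and phrases 3–4 restate phrases 1–2: a period heard twice, not a double period (which would end weakly at phrase 2).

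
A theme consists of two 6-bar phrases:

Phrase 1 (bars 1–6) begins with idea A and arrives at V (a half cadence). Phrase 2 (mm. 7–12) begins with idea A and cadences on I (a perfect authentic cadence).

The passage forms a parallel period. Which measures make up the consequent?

The phrase ending with the weaker cadence (half cadence) is the antecedent; the one ending more conclusively (perfect authentic cadence) is the consequent. The consequent is measures 7–12.

measures 7–12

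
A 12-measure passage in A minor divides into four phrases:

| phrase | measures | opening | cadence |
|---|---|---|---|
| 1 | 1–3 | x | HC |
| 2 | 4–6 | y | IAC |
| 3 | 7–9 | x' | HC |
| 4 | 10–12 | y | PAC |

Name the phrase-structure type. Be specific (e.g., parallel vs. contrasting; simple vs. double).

Four phrases in two halves: the first half (bars 1–6) ends with an imperfect authentic cadence, the second (mm. 7–12) with a perfect authentic cadence — a large antecedent–consequent pair, i.e. a double period.
Phrase 3 begins with the same material as phrase 1, making it parallel.

parallel double period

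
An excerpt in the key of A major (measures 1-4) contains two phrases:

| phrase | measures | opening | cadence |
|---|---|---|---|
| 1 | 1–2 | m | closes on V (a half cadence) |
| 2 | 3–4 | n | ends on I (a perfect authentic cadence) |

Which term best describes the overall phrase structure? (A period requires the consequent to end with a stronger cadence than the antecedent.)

contrasting period

Phrase 1 ends with a half cadence (weaker) and phrase 2 with a perfect authentic cadence (stronger): antecedent + consequent = a period.
The two phrases open with different material (m / n), so the period is contrasting.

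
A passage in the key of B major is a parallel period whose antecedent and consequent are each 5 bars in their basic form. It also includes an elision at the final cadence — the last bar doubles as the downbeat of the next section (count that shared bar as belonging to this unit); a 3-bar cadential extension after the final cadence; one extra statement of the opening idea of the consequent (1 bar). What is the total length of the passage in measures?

Basic parallel period: 5 + 5 = 10 bars.
10 (basic form) + 3 (cadential extension) + 1 (extra statement) = 14.
The elision shares a bar with the next section but does not change this unit's count.

14 measures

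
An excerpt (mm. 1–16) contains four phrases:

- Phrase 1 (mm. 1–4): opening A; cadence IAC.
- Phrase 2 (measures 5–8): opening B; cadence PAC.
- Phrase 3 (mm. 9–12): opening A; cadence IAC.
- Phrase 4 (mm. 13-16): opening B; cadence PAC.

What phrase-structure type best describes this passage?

repeated period

The cadence pattern IAC–PAC–IAC–PAC is weak–strong twice, and phrases 3–4 restate phrases 1–2: a period heard twice, not a double period (which would end weakly at phrase 2).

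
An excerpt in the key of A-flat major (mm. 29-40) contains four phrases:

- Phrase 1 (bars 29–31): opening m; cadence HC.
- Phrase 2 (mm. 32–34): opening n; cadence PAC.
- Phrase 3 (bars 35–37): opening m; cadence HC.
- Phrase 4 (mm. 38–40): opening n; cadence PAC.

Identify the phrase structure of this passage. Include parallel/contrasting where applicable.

The cadence pattern HC–PAC–HC–PAC is weak–strong twice, and phrases 3–4 restate phrases 1–2: a period heard twice, not a double period (which would end weakly at phrase 2).

repeated period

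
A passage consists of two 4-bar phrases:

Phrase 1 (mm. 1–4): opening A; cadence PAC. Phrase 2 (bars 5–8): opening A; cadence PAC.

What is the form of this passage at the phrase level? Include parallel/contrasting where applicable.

repeated phrase

Both phrases have the same opening (A) and the same cadence (perfect authentic cadence): the second is a restatement, not a consequent, so this is a repeated phrase rather than a period.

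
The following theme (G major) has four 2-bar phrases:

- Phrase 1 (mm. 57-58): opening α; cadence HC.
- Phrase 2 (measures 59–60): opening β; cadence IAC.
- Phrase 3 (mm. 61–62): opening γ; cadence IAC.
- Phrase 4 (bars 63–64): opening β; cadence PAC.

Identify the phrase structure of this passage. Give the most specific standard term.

Four phrases in two halves: the first half (mm. 57–60) ends with an imperfect authentic cadence, the second (mm. 61-64) with a perfect authentic cadence — a large antecedent–consequent pair, i.e. a double period.
Phrase 3 begins with different material from phrase 1, making it contrasting.

contrasting double period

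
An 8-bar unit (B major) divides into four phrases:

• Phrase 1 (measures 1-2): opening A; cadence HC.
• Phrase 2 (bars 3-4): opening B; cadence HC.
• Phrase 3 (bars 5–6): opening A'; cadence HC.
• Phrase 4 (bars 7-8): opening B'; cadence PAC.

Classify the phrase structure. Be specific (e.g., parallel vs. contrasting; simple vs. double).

parallel double period

Four phrases in two halves: the first half (mm. 1–4) ends with a half cadence, the second (mm. 5–8) with a perfect authentic cadence — a large antecedent–consequent pair, i.e. a double period.
Phrase 3 begins with the same material as phrase 1, making it parallel.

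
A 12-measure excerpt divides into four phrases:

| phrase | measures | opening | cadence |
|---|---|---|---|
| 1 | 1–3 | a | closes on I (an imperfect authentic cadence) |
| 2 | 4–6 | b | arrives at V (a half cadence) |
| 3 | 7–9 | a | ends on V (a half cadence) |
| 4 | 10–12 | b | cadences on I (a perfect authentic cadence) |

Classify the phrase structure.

Four phrases in two halves: the first half (measures 1–6) ends with a half cadence, the second (measures 7–12) with a perfect authentic cadence — a large antecedent–consequent pair, i.e. a double period.
Phrase 3 begins with the same material as phrase 1, making it parallel.

parallel double period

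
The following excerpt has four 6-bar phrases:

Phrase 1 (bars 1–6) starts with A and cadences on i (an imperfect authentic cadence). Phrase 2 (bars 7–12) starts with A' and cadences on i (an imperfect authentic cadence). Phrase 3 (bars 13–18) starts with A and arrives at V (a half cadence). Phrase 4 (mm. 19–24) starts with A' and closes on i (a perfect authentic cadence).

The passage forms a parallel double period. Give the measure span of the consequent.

In a double period the four phrases pair into a large antecedent (phrases 1–2, ending imperfect authentic cadence) and a large consequent (phrases 3–4, ending perfect authentic cadence). The consequent spans bars 13–24.

measures 13–24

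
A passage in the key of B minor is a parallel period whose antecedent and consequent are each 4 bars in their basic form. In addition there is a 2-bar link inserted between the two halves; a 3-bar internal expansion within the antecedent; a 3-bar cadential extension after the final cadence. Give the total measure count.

Basic parallel period: 4 + 4 = 8 bars.
8 (basic form) + 2 (link) + 3 (internal expansion) + 3 (cadential extension) = 16.

16 measures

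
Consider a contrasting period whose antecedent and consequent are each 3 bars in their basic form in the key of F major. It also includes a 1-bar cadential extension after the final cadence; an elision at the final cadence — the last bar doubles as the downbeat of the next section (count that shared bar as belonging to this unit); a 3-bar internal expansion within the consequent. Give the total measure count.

Basic contrasting period: 3 + 3 = 6 bars.
6 (basic form) + 1 (cadential extension) + 3 (internal expansion) = 10.
The elision shares a bar with the next section but does not change this unit's count.

10 measures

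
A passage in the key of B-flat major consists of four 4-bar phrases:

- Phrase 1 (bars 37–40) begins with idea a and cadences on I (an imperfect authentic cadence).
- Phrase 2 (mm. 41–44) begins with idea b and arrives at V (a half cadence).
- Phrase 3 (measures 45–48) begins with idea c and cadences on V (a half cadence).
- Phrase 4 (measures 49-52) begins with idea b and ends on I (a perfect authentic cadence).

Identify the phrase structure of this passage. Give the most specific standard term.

contrasting double period

Four phrases in two halves: the first half (measures 37–44) ends with a half cadence, the second (bars 45–52) with a perfect authentic cadence — a large antecedent–consequent pair, i.e. a double period.
Phrase 3 begins with different material from phrase 1, making it contrasting.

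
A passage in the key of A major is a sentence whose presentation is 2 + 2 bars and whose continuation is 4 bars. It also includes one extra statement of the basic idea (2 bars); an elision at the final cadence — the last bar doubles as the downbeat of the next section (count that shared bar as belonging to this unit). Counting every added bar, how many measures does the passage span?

10 measures

Basic sentence: 2 + 2 + 4 = 8 bars.
8 (basic form) + 2 (extra statement) = 10.
The elision shares a bar with the next section but does not change this unit's count.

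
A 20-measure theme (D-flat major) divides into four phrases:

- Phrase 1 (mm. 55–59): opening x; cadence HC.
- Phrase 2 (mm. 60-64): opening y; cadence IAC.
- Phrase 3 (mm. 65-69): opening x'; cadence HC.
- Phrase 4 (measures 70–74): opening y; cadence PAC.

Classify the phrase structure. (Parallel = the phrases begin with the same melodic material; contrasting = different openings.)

Four phrases in two halves: the first half (mm. 55-64) ends with an imperfect authentic cadence, the second (bars 65-74) with a perfect authentic cadence — a large antecedent–consequent pair, i.e. a double period.
Phrase 3 begins with the same material as phrase 1, making it parallel.

parallel double period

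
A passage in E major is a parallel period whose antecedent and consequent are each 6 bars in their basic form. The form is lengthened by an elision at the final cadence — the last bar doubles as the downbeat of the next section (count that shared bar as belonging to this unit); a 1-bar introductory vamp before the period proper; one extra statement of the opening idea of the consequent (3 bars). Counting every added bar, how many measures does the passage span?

Basic parallel period: 6 + 6 = 12 bars.
12 (basic form) + 1 (introduction) + 3 (extra statement) = 16.
The elision shares a bar with the next section but does not change this unit's count.

16 measures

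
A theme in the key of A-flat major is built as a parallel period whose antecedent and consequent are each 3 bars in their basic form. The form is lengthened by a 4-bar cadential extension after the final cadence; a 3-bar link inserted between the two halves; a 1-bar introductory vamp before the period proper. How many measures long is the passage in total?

14 measures

Basic parallel period: 3 + 3 = 6 bars.
6 (basic form) + 4 (cadential extension) + 3 (link) + 1 (introduction) = 14.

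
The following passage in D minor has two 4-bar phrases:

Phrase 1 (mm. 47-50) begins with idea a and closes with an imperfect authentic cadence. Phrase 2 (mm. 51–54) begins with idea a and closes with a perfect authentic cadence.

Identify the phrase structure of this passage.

parallel period

Phrase 1 ends with an imperfect authentic cadence (weaker) and phrase 2 with a perfect authentic cadence (stronger): antecedent + consequent = a period.
The two phrases open with the same material (a / a), so the period is parallel.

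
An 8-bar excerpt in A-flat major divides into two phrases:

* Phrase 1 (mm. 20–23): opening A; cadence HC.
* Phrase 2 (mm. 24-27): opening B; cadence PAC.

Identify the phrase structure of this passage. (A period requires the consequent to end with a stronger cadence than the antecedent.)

Phrase 1 ends with a half cadence (weaker) and phrase 2 with a perfect authentic cadence (stronger): antecedent + consequent = a period.
The two phrases open with different material (A / B), so the period is contrasting.

contrasting period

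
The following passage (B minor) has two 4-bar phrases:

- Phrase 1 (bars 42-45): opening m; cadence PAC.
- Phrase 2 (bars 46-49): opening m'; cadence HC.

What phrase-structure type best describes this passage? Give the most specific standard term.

The second phrase closes with a half cadence, which is not stronger than the first phrase's perfect authentic cadence; without a weak→strong cadential pair there is no antecedent–consequent relationship, so this is a phrase group rather than a period.

phrase group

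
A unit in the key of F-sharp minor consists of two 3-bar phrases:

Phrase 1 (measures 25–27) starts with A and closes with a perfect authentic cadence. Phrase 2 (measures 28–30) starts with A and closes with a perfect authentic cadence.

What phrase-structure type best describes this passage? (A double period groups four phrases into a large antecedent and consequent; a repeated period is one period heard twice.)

Both phrases have the same opening (A) and the same cadence (perfect authentic cadence): the second is a restatement, not a consequent, so this is a repeated phrase rather than a period.

repeated phrase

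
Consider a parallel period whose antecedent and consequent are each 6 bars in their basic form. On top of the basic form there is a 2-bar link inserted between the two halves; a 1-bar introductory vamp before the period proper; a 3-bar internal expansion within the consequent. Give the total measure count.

Basic parallel period: 6 + 6 = 12 bars.
12 (basic form) + 2 (link) + 1 (introduction) + 3 (internal expansion) = 18.

18 measures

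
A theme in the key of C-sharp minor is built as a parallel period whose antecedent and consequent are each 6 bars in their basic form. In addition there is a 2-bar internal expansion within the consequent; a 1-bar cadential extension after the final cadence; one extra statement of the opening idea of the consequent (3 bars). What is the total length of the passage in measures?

18 measures

Basic parallel period: 6 + 6 = 12 bars.
12 (basic form) + 2 (internal expansion) + 1 (cadential extension) + 3 (extra statement) = 18.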